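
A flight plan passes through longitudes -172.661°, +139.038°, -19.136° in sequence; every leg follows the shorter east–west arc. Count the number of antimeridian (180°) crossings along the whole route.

Leg 1: -172.661° → +139.038°, shortest Δλ = -48.301° (west) — crosses 180°.
Leg 2: +139.038° → -19.136°, shortest Δλ = -158.174° (west) — does not cross 180°.
Total crossings: 1.

1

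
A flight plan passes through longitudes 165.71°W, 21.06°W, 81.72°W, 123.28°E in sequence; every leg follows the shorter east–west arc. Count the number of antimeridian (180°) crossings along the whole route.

1

Leg 1: -165.71° → -21.06°, shortest Δλ = 144.65° (east) — does not cross 180°.
Leg 2: -21.06° → -81.72°, shortest Δλ = -60.66° (west) — does not cross 180°.
Leg 3: -81.72° → +123.28°, shortest Δλ = -155.0° (west) — crosses 180°.
Total crossings: 1.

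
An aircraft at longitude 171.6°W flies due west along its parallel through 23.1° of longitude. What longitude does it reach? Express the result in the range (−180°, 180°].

165.3°E

Start at -171.6°; shift −23.1° → -194.7°.
-194.7° lies outside (−180°, 180°]; add 360° → +165.3°.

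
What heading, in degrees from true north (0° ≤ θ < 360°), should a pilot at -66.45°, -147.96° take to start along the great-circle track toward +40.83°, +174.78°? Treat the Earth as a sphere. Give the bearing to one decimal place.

330.6°

Δλ = 174.78 − -147.96 = 322.74°; wrapped into (−180°, 180°]: -37.26°.
θ = atan2( sin Δλ · cos φ₂ , cos φ₁ · sin φ₂ − sin φ₁ · cos φ₂ · cos Δλ )
  = atan2(-0.45810, 0.81329) = -29.391° → normalised to [0°, 360°): 330.609°.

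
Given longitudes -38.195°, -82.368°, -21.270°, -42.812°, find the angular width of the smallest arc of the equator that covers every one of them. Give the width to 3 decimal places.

61.098°

Sort the longitudes: -82.368°, -42.812°, -38.195°, -21.270°.
Eastward gaps between consecutive values (wrapping around): 39.556°, 4.617°, 16.925°, 298.902°.
Largest gap = 298.902° ⇒ minimal covering band is its complement: 360° − 298.902° = 61.098°.
Band runs from -82.368° eastward to -21.270°.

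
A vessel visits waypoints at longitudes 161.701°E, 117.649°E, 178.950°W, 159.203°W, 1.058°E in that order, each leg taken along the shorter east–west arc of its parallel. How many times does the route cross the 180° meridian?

Leg 1: +161.701° → +117.649°, shortest Δλ = -44.052° (west) — does not cross 180°.
Leg 2: +117.649° → -178.950°, shortest Δλ = 63.401° (east) — crosses 180°.
Leg 3: -178.950° → -159.203°, shortest Δλ = 19.747° (east) — does not cross 180°.
Leg 4: -159.203° → +1.058°, shortest Δλ = 160.261° (east) — does not cross 180°.
Total crossings: 1.

1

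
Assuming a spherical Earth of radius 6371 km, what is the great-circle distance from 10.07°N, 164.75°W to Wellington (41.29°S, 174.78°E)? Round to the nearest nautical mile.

Δλ = 174.78 − -164.75 = 339.53°; wrapped into (−180°, 180°]: -20.47°.
Δφ = -41.29 − 10.07 = -51.36°.
a = sin²(Δφ/2) + cos φ₁ · cos φ₂ · sin²(Δλ/2) = 0.211145.
c = 2·atan2(√a, √(1−a)) = 0.95488 rad → d = 6371·c ≈ 6083.51 km ≈ 3284.83 nmi.

3285 nmi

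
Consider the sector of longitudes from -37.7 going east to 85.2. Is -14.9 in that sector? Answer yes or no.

Band width going east from -37.7° to +85.2°: ((85.2 − -37.7) mod 360) = 122.9°.
Offset of -14.9° east of the west edge: ((-14.9 − -37.7) mod 360) = 22.8°.
22.8° ≤ 122.9° ⇒ inside.

Yes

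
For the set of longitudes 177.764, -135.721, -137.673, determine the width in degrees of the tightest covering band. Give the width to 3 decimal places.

46.515°

Sort the longitudes: -137.673°, -135.721°, +177.764°.
Eastward gaps between consecutive values (wrapping around): 1.952°, 313.485°, 44.563°.
Largest gap = 313.485° ⇒ minimal covering band is its complement: 360° − 313.485° = 46.515°.
Band runs from +177.764° eastward to -135.721°, crossing the antimeridian.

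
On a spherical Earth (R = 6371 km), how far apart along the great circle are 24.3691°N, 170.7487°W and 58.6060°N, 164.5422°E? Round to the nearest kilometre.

Δλ = 164.5422 − -170.7487 = 335.2909°; wrapped into (−180°, 180°]: -24.7091°.
Δφ = 58.6060 − 24.3691 = 34.2369°.
a = sin²(Δφ/2) + cos φ₁ · cos φ₂ · sin²(Δλ/2) = 0.108363.
c = 2·atan2(√a, √(1−a)) = 0.67088 rad → d = 6371·c ≈ 4274.19 km.

4274 km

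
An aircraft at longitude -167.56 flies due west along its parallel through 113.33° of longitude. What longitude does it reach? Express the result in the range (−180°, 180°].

+79.11°

Start at -167.56°; shift −113.33° → -280.89°.
-280.89° lies outside (−180°, 180°]; add 360° → +79.11°.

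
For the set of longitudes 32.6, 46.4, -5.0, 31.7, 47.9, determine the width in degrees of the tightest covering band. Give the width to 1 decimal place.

52.9°

Sort the longitudes: -5.0°, +31.7°, +32.6°, +46.4°, +47.9°.
Eastward gaps between consecutive values (wrapping around): 36.7°, 0.9°, 13.8°, 1.5°, 307.1°.
Largest gap = 307.1° ⇒ minimal covering band is its complement: 360° − 307.1° = 52.9°.
Band runs from -5.0° eastward to +47.9°.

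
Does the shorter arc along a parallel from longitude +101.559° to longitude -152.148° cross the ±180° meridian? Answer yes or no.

Yes

Naïve |-152.148 − 101.559| = 253.707° > 180°, so the shorter arc goes the other way round — across 180°.
Signed shortest Δλ = ((-152.148 − 101.559 + 180) mod 360) − 180 = 106.293°.
Going east by 106.293° from +101.559° passes through 180° before reaching -152.148°.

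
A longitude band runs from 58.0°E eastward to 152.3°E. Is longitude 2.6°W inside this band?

No

Band width going east from +58.0° to +152.3°: ((152.3 − 58.0) mod 360) = 94.3°.
Offset of -2.6° east of the west edge: ((-2.6 − 58.0) mod 360) = 299.4°.
299.4° > 94.3° ⇒ outside.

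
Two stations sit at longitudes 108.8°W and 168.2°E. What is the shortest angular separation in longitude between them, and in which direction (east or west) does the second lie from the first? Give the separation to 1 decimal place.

83.0° west

Raw difference: 168.2 − -108.8 = 277.0°.
Normalise into (−180°, 180°]: 277.0° − 360° = -83.0°.
Negative ⇒ the second point lies to the west; separation 83.0°.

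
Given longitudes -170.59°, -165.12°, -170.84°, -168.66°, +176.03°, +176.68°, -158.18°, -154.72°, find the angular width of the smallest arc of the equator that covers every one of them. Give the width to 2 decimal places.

Sort the longitudes: -170.84°, -170.59°, -168.66°, -165.12°, -158.18°, -154.72°, +176.03°, +176.68°.
Eastward gaps between consecutive values (wrapping around): 0.25°, 1.93°, 3.54°, 6.94°, 3.46°, 330.75°, 0.65°, 12.48°.
Largest gap = 330.75° ⇒ minimal covering band is its complement: 360° − 330.75° = 29.25°.
Band runs from +176.03° eastward to -154.72°, crossing the antimeridian.

29.25°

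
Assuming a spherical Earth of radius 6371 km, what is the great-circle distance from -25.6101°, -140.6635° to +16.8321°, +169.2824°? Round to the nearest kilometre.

7183 km

Δλ = 169.2824 − -140.6635 = 309.9459°; wrapped into (−180°, 180°]: -50.0541°.
Δφ = 16.8321 − -25.6101 = 42.4422°.
a = sin²(Δφ/2) + cos φ₁ · cos φ₂ · sin²(Δλ/2) = 0.285492.
c = 2·atan2(√a, √(1−a)) = 1.12739 rad → d = 6371·c ≈ 7182.62 km.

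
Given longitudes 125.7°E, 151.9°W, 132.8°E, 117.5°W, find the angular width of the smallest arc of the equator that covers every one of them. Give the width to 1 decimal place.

116.8°

Sort the longitudes: -151.9°, -117.5°, +125.7°, +132.8°.
Eastward gaps between consecutive values (wrapping around): 34.4°, 243.2°, 7.1°, 75.3°.
Largest gap = 243.2° ⇒ minimal covering band is its complement: 360° − 243.2° = 116.8°.
Band runs from +125.7° eastward to -117.5°, crossing the antimeridian.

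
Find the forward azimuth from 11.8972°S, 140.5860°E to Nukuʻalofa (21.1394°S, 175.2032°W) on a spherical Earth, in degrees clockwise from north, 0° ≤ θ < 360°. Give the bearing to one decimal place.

Δλ = -175.2032 − 140.5860 = -315.7892°; wrapped into (−180°, 180°]: 44.2108°.
θ = atan2( sin Δλ · cos φ₂ , cos φ₁ · sin φ₂ − sin φ₁ · cos φ₂ · cos Δλ )
  = atan2(0.65038, -0.21507) = 108.298° → normalised to [0°, 360°): 108.298°.

108.3°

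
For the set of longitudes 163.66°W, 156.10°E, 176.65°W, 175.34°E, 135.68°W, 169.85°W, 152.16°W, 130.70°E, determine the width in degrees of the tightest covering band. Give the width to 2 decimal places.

Sort the longitudes: -176.65°, -169.85°, -163.66°, -152.16°, -135.68°, +130.70°, +156.10°, +175.34°.
Eastward gaps between consecutive values (wrapping around): 6.80°, 6.19°, 11.50°, 16.48°, 266.38°, 25.40°, 19.24°, 8.01°.
Largest gap = 266.38° ⇒ minimal covering band is its complement: 360° − 266.38° = 93.62°.
Band runs from +130.70° eastward to -135.68°, crossing the antimeridian.

93.62°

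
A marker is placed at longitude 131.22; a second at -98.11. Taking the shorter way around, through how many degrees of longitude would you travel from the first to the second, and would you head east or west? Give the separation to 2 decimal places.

130.67° east

Raw difference: -98.11 − 131.22 = -229.33°.
Normalise into (−180°, 180°]: -229.33° + 360° = 130.67°.
Positive ⇒ the second point lies to the east; separation 130.67°.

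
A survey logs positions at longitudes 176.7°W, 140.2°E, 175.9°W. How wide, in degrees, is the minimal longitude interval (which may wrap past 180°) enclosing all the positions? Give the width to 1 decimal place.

Sort the longitudes: -176.7°, -175.9°, +140.2°.
Eastward gaps between consecutive values (wrapping around): 0.8°, 316.1°, 43.1°.
Largest gap = 316.1° ⇒ minimal covering band is its complement: 360° − 316.1° = 43.9°.
Band runs from +140.2° eastward to -175.9°, crossing the antimeridian.

43.9°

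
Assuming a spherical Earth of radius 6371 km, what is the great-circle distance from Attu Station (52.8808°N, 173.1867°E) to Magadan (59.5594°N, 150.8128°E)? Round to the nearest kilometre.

1559 km

Δλ = 150.8128 − 173.1867 = -22.3739°.
Δφ = 59.5594 − 52.8808 = 6.6786°.
a = sin²(Δφ/2) + cos φ₁ · cos φ₂ · sin²(Δλ/2) = 0.014901.
c = 2·atan2(√a, √(1−a)) = 0.24475 rad → d = 6371·c ≈ 1559.32 km.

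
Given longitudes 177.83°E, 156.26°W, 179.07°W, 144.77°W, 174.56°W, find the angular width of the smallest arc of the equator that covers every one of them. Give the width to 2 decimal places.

37.40°

Sort the longitudes: -179.07°, -174.56°, -156.26°, -144.77°, +177.83°.
Eastward gaps between consecutive values (wrapping around): 4.51°, 18.30°, 11.49°, 322.60°, 3.10°.
Largest gap = 322.60° ⇒ minimal covering band is its complement: 360° − 322.60° = 37.40°.
Band runs from +177.83° eastward to -144.77°, crossing the antimeridian.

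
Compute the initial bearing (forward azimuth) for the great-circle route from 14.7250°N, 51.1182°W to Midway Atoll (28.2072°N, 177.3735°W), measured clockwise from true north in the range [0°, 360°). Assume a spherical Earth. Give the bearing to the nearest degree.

310°

Δλ = -177.3735 − -51.1182 = -126.2553°.
θ = atan2( sin Δλ · cos φ₂ , cos φ₁ · sin φ₂ − sin φ₁ · cos φ₂ · cos Δλ )
  = atan2(-0.71063, 0.58960) = -50.318° → normalised to [0°, 360°): 309.682°.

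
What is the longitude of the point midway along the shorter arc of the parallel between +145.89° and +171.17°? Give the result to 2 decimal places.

Signed shortest Δλ from +145.89° to +171.17° is +25.28°.
Midpoint longitude = +145.89° + (+25.28°)/2 = +145.89° + 12.64° = +158.53°.

+158.53°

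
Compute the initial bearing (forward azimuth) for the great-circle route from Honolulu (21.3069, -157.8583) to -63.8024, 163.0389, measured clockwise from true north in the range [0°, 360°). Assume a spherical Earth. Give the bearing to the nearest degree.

196°

Δλ = 163.0389 − -157.8583 = 320.8972°; wrapped into (−180°, 180°]: -39.1028°.
θ = atan2( sin Δλ · cos φ₂ , cos φ₁ · sin φ₂ − sin φ₁ · cos φ₂ · cos Δλ )
  = atan2(-0.27844, -0.96043) = -163.832° → normalised to [0°, 360°): 196.168°.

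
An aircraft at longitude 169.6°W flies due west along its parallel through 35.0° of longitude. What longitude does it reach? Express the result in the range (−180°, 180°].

Start at -169.6°; shift −35.0° → -204.6°.
-204.6° lies outside (−180°, 180°]; add 360° → +155.4°.

155.4°E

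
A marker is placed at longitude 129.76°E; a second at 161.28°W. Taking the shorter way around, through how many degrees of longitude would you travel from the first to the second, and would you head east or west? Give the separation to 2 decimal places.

68.96° east

Raw difference: -161.28 − 129.76 = -291.04°.
Normalise into (−180°, 180°]: -291.04° + 360° = 68.96°.
Positive ⇒ the second point lies to the east; separation 68.96°.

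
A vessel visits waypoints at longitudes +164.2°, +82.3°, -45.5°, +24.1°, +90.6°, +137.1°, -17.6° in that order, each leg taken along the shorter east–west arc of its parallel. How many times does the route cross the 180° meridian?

0

Leg 1: +164.2° → +82.3°, shortest Δλ = -81.9° (west) — does not cross 180°.
Leg 2: +82.3° → -45.5°, shortest Δλ = -127.8° (west) — does not cross 180°.
Leg 3: -45.5° → +24.1°, shortest Δλ = 69.6° (east) — does not cross 180°.
Leg 4: +24.1° → +90.6°, shortest Δλ = 66.5° (east) — does not cross 180°.
Leg 5: +90.6° → +137.1°, shortest Δλ = 46.5° (east) — does not cross 180°.
Leg 6: +137.1° → -17.6°, shortest Δλ = -154.7° (west) — does not cross 180°.
Total crossings: 0.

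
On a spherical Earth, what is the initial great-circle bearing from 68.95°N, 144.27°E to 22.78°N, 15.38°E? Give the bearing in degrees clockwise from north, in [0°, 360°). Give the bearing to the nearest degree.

Δλ = 15.38 − 144.27 = -128.89°.
θ = atan2( sin Δλ · cos φ₂ , cos φ₁ · sin φ₂ − sin φ₁ · cos φ₂ · cos Δλ )
  = atan2(-0.71764, 0.67930) = -46.572° → normalised to [0°, 360°): 313.428°.

313°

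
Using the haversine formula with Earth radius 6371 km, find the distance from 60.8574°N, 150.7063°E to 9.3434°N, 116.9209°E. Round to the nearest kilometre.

6364 km

Δλ = 116.9209 − 150.7063 = -33.7854°.
Δφ = 9.3434 − 60.8574 = -51.5140°.
a = sin²(Δφ/2) + cos φ₁ · cos φ₂ · sin²(Δλ/2) = 0.229412.
c = 2·atan2(√a, √(1−a)) = 0.99896 rad → d = 6371·c ≈ 6364.39 km.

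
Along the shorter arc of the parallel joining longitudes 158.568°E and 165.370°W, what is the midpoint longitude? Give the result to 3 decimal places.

176.599°E

Signed shortest Δλ from +158.568° to -165.370° is +36.062°.
Midpoint longitude = +158.568° + (+36.062°)/2 = +158.568° + 18.031° = +176.599°.
(The naïve average (+158.568 + -165.370)/2 = -3.401° is on the wrong side of the globe.)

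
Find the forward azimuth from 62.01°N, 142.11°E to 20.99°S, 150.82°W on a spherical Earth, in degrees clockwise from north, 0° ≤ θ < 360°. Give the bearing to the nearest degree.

120°

Δλ = -150.82 − 142.11 = -292.93°; wrapped into (−180°, 180°]: 67.07°.
θ = atan2( sin Δλ · cos φ₂ , cos φ₁ · sin φ₂ − sin φ₁ · cos φ₂ · cos Δλ )
  = atan2(0.85987, -0.48932) = 119.642° → normalised to [0°, 360°): 119.642°.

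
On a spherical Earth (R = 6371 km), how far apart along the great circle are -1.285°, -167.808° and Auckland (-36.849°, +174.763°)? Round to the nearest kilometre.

4341 km

Δλ = 174.763 − -167.808 = 342.571°; wrapped into (−180°, 180°]: -17.429°.
Δφ = -36.849 − -1.285 = -35.564°.
a = sin²(Δφ/2) + cos φ₁ · cos φ₂ · sin²(Δλ/2) = 0.111632.
c = 2·atan2(√a, √(1−a)) = 0.68133 rad → d = 6371·c ≈ 4340.74 km.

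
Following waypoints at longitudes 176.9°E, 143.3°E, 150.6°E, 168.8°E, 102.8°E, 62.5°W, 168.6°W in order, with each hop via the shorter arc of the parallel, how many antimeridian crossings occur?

Leg 1: +176.9° → +143.3°, shortest Δλ = -33.6° (west) — does not cross 180°.
Leg 2: +143.3° → +150.6°, shortest Δλ = 7.3° (east) — does not cross 180°.
Leg 3: +150.6° → +168.8°, shortest Δλ = 18.2° (east) — does not cross 180°.
Leg 4: +168.8° → +102.8°, shortest Δλ = -66.0° (west) — does not cross 180°.
Leg 5: +102.8° → -62.5°, shortest Δλ = -165.3° (west) — does not cross 180°.
Leg 6: -62.5° → -168.6°, shortest Δλ = -106.1° (west) — does not cross 180°.
Total crossings: 0.

0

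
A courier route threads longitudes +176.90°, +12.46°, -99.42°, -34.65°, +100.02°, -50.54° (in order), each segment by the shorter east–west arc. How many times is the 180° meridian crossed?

0

Leg 1: +176.90° → +12.46°, shortest Δλ = -164.44° (west) — does not cross 180°.
Leg 2: +12.46° → -99.42°, shortest Δλ = -111.88° (west) — does not cross 180°.
Leg 3: -99.42° → -34.65°, shortest Δλ = 64.77° (east) — does not cross 180°.
Leg 4: -34.65° → +100.02°, shortest Δλ = 134.67° (east) — does not cross 180°.
Leg 5: +100.02° → -50.54°, shortest Δλ = -150.56° (west) — does not cross 180°.
Total crossings: 0.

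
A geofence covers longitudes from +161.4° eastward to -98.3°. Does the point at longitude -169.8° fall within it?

Yes

Band width going east from +161.4° to -98.3°: ((-98.3 − 161.4) mod 360) = 100.3°.
Offset of -169.8° east of the west edge: ((-169.8 − 161.4) mod 360) = 28.8°.
28.8° ≤ 100.3° ⇒ inside.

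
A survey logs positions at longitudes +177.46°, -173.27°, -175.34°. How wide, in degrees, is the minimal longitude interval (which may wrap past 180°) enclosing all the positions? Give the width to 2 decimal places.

Sort the longitudes: -175.34°, -173.27°, +177.46°.
Eastward gaps between consecutive values (wrapping around): 2.07°, 350.73°, 7.20°.
Largest gap = 350.73° ⇒ minimal covering band is its complement: 360° − 350.73° = 9.27°.
Band runs from +177.46° eastward to -173.27°, crossing the antimeridian.

9.27°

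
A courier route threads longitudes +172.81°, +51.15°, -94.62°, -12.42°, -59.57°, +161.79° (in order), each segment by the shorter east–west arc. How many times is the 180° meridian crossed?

1

Leg 1: +172.81° → +51.15°, shortest Δλ = -121.66° (west) — does not cross 180°.
Leg 2: +51.15° → -94.62°, shortest Δλ = -145.77° (west) — does not cross 180°.
Leg 3: -94.62° → -12.42°, shortest Δλ = 82.2° (east) — does not cross 180°.
Leg 4: -12.42° → -59.57°, shortest Δλ = -47.15° (west) — does not cross 180°.
Leg 5: -59.57° → +161.79°, shortest Δλ = -138.64° (west) — crosses 180°.
Total crossings: 1.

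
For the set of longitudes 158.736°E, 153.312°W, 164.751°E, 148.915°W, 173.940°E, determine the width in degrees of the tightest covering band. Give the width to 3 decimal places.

Sort the longitudes: -153.312°, -148.915°, +158.736°, +164.751°, +173.940°.
Eastward gaps between consecutive values (wrapping around): 4.397°, 307.651°, 6.015°, 9.189°, 32.748°.
Largest gap = 307.651° ⇒ minimal covering band is its complement: 360° − 307.651° = 52.349°.
Band runs from +158.736° eastward to -148.915°, crossing the antimeridian.

52.349°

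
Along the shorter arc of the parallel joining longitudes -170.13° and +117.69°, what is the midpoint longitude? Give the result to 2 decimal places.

+153.78°

Signed shortest Δλ from -170.13° to +117.69° is -72.18°.
Midpoint longitude = -170.13° + (-72.18°)/2 = -170.13° − 36.09° = -206.22°.
Normalise into (−180°, 180°]: +153.78°.
(The naïve average (-170.13 + +117.69)/2 = -26.22° is on the wrong side of the globe.)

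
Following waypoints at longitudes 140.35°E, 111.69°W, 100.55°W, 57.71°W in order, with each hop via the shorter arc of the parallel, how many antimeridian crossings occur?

1

Leg 1: +140.35° → -111.69°, shortest Δλ = 107.96° (east) — crosses 180°.
Leg 2: -111.69° → -100.55°, shortest Δλ = 11.14° (east) — does not cross 180°.
Leg 3: -100.55° → -57.71°, shortest Δλ = 42.84° (east) — does not cross 180°.
Total crossings: 1.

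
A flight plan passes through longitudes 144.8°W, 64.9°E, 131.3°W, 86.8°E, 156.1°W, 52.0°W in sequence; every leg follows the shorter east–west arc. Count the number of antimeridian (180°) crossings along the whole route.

Leg 1: -144.8° → +64.9°, shortest Δλ = -150.3° (west) — crosses 180°.
Leg 2: +64.9° → -131.3°, shortest Δλ = 163.8° (east) — crosses 180°.
Leg 3: -131.3° → +86.8°, shortest Δλ = -141.9° (west) — crosses 180°.
Leg 4: +86.8° → -156.1°, shortest Δλ = 117.1° (east) — crosses 180°.
Leg 5: -156.1° → -52.0°, shortest Δλ = 104.1° (east) — does not cross 180°.
Total crossings: 4.

4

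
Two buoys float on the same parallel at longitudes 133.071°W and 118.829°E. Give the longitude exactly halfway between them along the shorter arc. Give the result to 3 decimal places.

172.879°E

Signed shortest Δλ from -133.071° to +118.829° is -108.100°.
Midpoint longitude = -133.071° + (-108.100°)/2 = -133.071° − 54.050° = -187.121°.
Normalise into (−180°, 180°]: +172.879°.
(The naïve average (-133.071 + +118.829)/2 = -7.121° is on the wrong side of the globe.)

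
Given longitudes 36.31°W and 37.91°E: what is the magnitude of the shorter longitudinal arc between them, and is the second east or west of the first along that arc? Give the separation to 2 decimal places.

Raw difference: 37.91 − -36.31 = 74.22°.
Normalise into (−180°, 180°]: 74.22° stays 74.22°.
Positive ⇒ the second point lies to the east; separation 74.22°.

74.22° east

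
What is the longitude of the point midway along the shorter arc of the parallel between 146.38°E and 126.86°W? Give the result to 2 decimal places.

Signed shortest Δλ from +146.38° to -126.86° is +86.76°.
Midpoint longitude = +146.38° + (+86.76°)/2 = +146.38° + 43.38° = +189.76°.
Normalise into (−180°, 180°]: -170.24°.
(The naïve average (+146.38 + -126.86)/2 = 9.76° is on the wrong side of the globe.)

170.24°W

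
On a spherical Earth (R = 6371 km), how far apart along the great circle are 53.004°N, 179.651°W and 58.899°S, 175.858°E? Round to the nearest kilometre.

12450 km

Δλ = 175.858 − -179.651 = 355.509°; wrapped into (−180°, 180°]: -4.491°.
Δφ = -58.899 − 53.004 = -111.903°.
a = sin²(Δφ/2) + cos φ₁ · cos φ₂ · sin²(Δλ/2) = 0.686995.
c = 2·atan2(√a, √(1−a)) = 1.95410 rad → d = 6371·c ≈ 12449.60 km.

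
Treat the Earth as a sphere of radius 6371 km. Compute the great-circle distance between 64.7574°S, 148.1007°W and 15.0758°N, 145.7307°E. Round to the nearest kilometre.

10447 km

Δλ = 145.7307 − -148.1007 = 293.8314°; wrapped into (−180°, 180°]: -66.1686°.
Δφ = 15.0758 − -64.7574 = 79.8332°.
a = sin²(Δφ/2) + cos φ₁ · cos φ₂ · sin²(Δλ/2) = 0.534442.
c = 2·atan2(√a, √(1−a)) = 1.63973 rad → d = 6371·c ≈ 10446.75 km.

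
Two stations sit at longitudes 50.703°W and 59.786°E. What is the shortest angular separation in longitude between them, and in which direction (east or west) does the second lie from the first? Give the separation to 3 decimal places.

Raw difference: 59.786 − -50.703 = 110.489°.
Normalise into (−180°, 180°]: 110.489° stays 110.489°.
Positive ⇒ the second point lies to the east; separation 110.489°.

110.489° east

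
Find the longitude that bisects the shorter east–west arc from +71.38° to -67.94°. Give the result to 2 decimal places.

+1.72°

Signed shortest Δλ from +71.38° to -67.94° is -139.32°.
Midpoint longitude = +71.38° + (-139.32°)/2 = +71.38° − 69.66° = +1.72°.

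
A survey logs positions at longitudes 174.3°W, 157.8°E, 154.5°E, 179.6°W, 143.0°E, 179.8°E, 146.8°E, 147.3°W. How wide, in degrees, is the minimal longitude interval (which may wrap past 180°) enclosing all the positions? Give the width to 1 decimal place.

69.7°

Sort the longitudes: -179.6°, -174.3°, -147.3°, +143.0°, +146.8°, +154.5°, +157.8°, +179.8°.
Eastward gaps between consecutive values (wrapping around): 5.3°, 27.0°, 290.3°, 3.8°, 7.7°, 3.3°, 22.0°, 0.6°.
Largest gap = 290.3° ⇒ minimal covering band is its complement: 360° − 290.3° = 69.7°.
Band runs from +143.0° eastward to -147.3°, crossing the antimeridian.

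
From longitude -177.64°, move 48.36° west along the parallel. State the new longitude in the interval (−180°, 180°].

+134.00°

Start at -177.64°; shift −48.36° → -226.00°.
-226.00° lies outside (−180°, 180°]; add 360° → +134.00°.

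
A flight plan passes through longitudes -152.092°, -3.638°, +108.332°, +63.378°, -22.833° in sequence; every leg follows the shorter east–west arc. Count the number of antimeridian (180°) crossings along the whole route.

0

Leg 1: -152.092° → -3.638°, shortest Δλ = 148.454° (east) — does not cross 180°.
Leg 2: -3.638° → +108.332°, shortest Δλ = 111.97° (east) — does not cross 180°.
Leg 3: +108.332° → +63.378°, shortest Δλ = -44.954° (west) — does not cross 180°.
Leg 4: +63.378° → -22.833°, shortest Δλ = -86.211° (west) — does not cross 180°.
Total crossings: 0.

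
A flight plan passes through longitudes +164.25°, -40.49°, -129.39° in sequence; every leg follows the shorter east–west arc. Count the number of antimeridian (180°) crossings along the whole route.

Leg 1: +164.25° → -40.49°, shortest Δλ = 155.26° (east) — crosses 180°.
Leg 2: -40.49° → -129.39°, shortest Δλ = -88.9° (west) — does not cross 180°.
Total crossings: 1.

1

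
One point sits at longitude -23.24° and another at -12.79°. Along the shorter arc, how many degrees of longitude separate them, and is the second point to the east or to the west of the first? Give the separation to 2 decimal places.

Raw difference: -12.79 − -23.24 = 10.45°.
Normalise into (−180°, 180°]: 10.45° stays 10.45°.
Positive ⇒ the second point lies to the east; separation 10.45°.

10.45° east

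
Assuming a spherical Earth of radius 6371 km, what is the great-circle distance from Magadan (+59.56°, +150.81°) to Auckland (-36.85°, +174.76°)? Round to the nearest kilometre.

10945 km

Δλ = 174.76 − 150.81 = 23.95°.
Δφ = -36.85 − 59.56 = -96.41°.
a = sin²(Δφ/2) + cos φ₁ · cos φ₂ · sin²(Δλ/2) = 0.573274.
c = 2·atan2(√a, √(1−a)) = 1.71787 rad → d = 6371·c ≈ 10944.58 km.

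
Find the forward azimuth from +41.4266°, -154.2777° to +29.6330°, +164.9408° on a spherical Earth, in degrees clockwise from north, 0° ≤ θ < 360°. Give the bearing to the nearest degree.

Δλ = 164.9408 − -154.2777 = 319.2185°; wrapped into (−180°, 180°]: -40.7815°.
θ = atan2( sin Δλ · cos φ₂ , cos φ₁ · sin φ₂ − sin φ₁ · cos φ₂ · cos Δλ )
  = atan2(-0.56775, -0.06475) = -96.506° → normalised to [0°, 360°): 263.494°.

263°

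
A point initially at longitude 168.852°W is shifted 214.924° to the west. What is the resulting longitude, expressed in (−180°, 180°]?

Start at -168.852°; shift −214.924° → -383.776°.
-383.776° lies outside (−180°, 180°]; add 360° → -23.776°.

23.776°W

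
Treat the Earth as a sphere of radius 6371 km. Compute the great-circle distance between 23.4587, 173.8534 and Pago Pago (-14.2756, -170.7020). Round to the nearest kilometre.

Δλ = -170.7020 − 173.8534 = -344.5554°; wrapped into (−180°, 180°]: 15.4446°.
Δφ = -14.2756 − 23.4587 = -37.7343°.
a = sin²(Δφ/2) + cos φ₁ · cos φ₂ · sin²(Δλ/2) = 0.120623.
c = 2·atan2(√a, √(1−a)) = 0.70940 rad → d = 6371·c ≈ 4519.58 km.

4520 km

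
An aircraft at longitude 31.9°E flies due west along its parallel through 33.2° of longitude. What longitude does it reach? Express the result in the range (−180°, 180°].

Start at +31.9°; shift −33.2° → -1.3°.
-1.3° already lies in (−180°, 180°].

1.3°W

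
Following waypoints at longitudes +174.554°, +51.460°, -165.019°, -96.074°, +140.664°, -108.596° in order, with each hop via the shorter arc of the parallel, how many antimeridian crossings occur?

Leg 1: +174.554° → +51.460°, shortest Δλ = -123.094° (west) — does not cross 180°.
Leg 2: +51.460° → -165.019°, shortest Δλ = 143.521° (east) — crosses 180°.
Leg 3: -165.019° → -96.074°, shortest Δλ = 68.945° (east) — does not cross 180°.
Leg 4: -96.074° → +140.664°, shortest Δλ = -123.262° (west) — crosses 180°.
Leg 5: +140.664° → -108.596°, shortest Δλ = 110.74° (east) — crosses 180°.
Total crossings: 3.

3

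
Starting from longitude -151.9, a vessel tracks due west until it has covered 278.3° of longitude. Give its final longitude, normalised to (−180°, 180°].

Start at -151.9°; shift −278.3° → -430.2°.
-430.2° lies outside (−180°, 180°]; add 360° → -70.2°.

-70.2°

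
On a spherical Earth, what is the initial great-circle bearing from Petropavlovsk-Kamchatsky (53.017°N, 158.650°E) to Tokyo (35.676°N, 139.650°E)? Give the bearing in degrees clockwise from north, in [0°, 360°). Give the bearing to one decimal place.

Δλ = 139.650 − 158.650 = -19.000°.
θ = atan2( sin Δλ · cos φ₂ , cos φ₁ · sin φ₂ − sin φ₁ · cos φ₂ · cos Δλ )
  = atan2(-0.26447, -0.26271) = -134.808° → normalised to [0°, 360°): 225.192°.

225.2°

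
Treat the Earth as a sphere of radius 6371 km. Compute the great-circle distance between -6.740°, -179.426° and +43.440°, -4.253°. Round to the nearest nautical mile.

Δλ = -4.253 − -179.426 = 175.173°.
Δφ = 43.440 − -6.740 = 50.180°.
a = sin²(Δφ/2) + cos φ₁ · cos φ₂ · sin²(Δλ/2) = 0.899609.
c = 2·atan2(√a, √(1−a)) = 2.49679 rad → d = 6371·c ≈ 15907.05 km ≈ 8589.12 nmi.

8589 nmi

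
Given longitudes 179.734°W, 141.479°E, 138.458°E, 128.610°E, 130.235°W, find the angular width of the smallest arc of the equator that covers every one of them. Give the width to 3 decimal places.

Sort the longitudes: -179.734°, -130.235°, +128.610°, +138.458°, +141.479°.
Eastward gaps between consecutive values (wrapping around): 49.499°, 258.845°, 9.848°, 3.021°, 38.787°.
Largest gap = 258.845° ⇒ minimal covering band is its complement: 360° − 258.845° = 101.155°.
Band runs from +128.610° eastward to -130.235°, crossing the antimeridian.

101.155°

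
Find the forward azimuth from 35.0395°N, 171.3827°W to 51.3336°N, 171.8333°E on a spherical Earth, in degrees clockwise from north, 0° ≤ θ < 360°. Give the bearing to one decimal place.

Δλ = 171.8333 − -171.3827 = 343.2160°; wrapped into (−180°, 180°]: -16.7840°.
θ = atan2( sin Δλ · cos φ₂ , cos φ₁ · sin φ₂ − sin φ₁ · cos φ₂ · cos Δλ )
  = atan2(-0.18042, 0.29585) = -31.376° → normalised to [0°, 360°): 328.624°.

328.6°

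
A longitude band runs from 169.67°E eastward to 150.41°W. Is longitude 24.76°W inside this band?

No

Band width going east from +169.67° to -150.41°: ((-150.41 − 169.67) mod 360) = 39.92°.
Offset of -24.76° east of the west edge: ((-24.76 − 169.67) mod 360) = 165.57°.
165.57° > 39.92° ⇒ outside.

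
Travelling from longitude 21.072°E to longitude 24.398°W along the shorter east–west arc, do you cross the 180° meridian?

No

Signed shortest Δλ = ((-24.398 − 21.072 + 180) mod 360) − 180 = -45.47°.
Going west by 45.47° from +21.072° reaches -24.398° without touching 180°.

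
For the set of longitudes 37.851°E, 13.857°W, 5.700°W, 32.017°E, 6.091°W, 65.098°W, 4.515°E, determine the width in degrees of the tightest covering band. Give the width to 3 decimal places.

102.949°

Sort the longitudes: -65.098°, -13.857°, -6.091°, -5.700°, +4.515°, +32.017°, +37.851°.
Eastward gaps between consecutive values (wrapping around): 51.241°, 7.766°, 0.391°, 10.215°, 27.502°, 5.834°, 257.051°.
Largest gap = 257.051° ⇒ minimal covering band is its complement: 360° − 257.051° = 102.949°.
Band runs from -65.098° eastward to +37.851°.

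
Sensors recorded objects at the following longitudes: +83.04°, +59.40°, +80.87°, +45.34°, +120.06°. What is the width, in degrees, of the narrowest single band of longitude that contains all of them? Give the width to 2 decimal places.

74.72°

Sort the longitudes: +45.34°, +59.40°, +80.87°, +83.04°, +120.06°.
Eastward gaps between consecutive values (wrapping around): 14.06°, 21.47°, 2.17°, 37.02°, 285.28°.
Largest gap = 285.28° ⇒ minimal covering band is its complement: 360° − 285.28° = 74.72°.
Band runs from +45.34° eastward to +120.06°.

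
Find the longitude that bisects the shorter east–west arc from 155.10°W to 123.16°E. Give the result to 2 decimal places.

Signed shortest Δλ from -155.10° to +123.16° is -81.74°.
Midpoint longitude = -155.10° + (-81.74°)/2 = -155.10° − 40.87° = -195.97°.
Normalise into (−180°, 180°]: +164.03°.
(The naïve average (-155.10 + +123.16)/2 = -15.97° is on the wrong side of the globe.)

164.03°E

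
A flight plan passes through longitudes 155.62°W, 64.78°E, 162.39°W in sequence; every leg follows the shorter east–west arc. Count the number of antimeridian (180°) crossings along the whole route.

Leg 1: -155.62° → +64.78°, shortest Δλ = -139.6° (west) — crosses 180°.
Leg 2: +64.78° → -162.39°, shortest Δλ = 132.83° (east) — crosses 180°.
Total crossings: 2.

2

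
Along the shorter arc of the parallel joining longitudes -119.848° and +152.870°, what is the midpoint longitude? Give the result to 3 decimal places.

Signed shortest Δλ from -119.848° to +152.870° is -87.282°.
Midpoint longitude = -119.848° + (-87.282°)/2 = -119.848° − 43.641° = -163.489°.
(The naïve average (-119.848 + +152.870)/2 = 16.511° is on the wrong side of the globe.)

-163.489°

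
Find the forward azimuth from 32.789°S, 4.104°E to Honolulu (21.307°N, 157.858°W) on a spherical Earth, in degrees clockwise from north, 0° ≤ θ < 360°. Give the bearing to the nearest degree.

239°

Δλ = -157.858 − 4.104 = -161.962°.
θ = atan2( sin Δλ · cos φ₂ , cos φ₁ · sin φ₂ − sin φ₁ · cos φ₂ · cos Δλ )
  = atan2(-0.28848, -0.17426) = -121.135° → normalised to [0°, 360°): 238.865°.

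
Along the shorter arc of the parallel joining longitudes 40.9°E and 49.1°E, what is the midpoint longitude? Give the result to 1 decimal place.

45.0°E

Signed shortest Δλ from +40.9° to +49.1° is +8.2°.
Midpoint longitude = +40.9° + (+8.2°)/2 = +40.9° + 4.1° = +45.0°.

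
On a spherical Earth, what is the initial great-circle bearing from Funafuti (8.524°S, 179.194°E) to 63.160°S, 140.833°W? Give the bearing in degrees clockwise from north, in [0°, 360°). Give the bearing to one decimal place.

Δλ = -140.833 − 179.194 = -320.027°; wrapped into (−180°, 180°]: 39.973°.
θ = atan2( sin Δλ · cos φ₂ , cos φ₁ · sin φ₂ − sin φ₁ · cos φ₂ · cos Δλ )
  = atan2(0.29006, -0.83113) = 160.761° → normalised to [0°, 360°): 160.761°.

160.8°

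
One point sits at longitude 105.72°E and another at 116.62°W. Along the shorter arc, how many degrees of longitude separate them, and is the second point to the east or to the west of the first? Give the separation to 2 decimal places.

Raw difference: -116.62 − 105.72 = -222.34°.
Normalise into (−180°, 180°]: -222.34° + 360° = 137.66°.
Positive ⇒ the second point lies to the east; separation 137.66°.

137.66° east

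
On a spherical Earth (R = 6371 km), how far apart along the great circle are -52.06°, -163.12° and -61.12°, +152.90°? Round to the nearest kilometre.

Δλ = 152.90 − -163.12 = 316.02°; wrapped into (−180°, 180°]: -43.98°.
Δφ = -61.12 − -52.06 = -9.06°.
a = sin²(Δφ/2) + cos φ₁ · cos φ₂ · sin²(Δλ/2) = 0.047873.
c = 2·atan2(√a, √(1−a)) = 0.44117 rad → d = 6371·c ≈ 2810.68 km.

2811 km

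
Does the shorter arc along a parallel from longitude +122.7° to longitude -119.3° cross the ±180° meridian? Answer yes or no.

Naïve |-119.3 − 122.7| = 242.0° > 180°, so the shorter arc goes the other way round — across 180°.
Signed shortest Δλ = ((-119.3 − 122.7 + 180) mod 360) − 180 = 118.0°.
Going east by 118.0° from +122.7° passes through 180° before reaching -119.3°.

Yes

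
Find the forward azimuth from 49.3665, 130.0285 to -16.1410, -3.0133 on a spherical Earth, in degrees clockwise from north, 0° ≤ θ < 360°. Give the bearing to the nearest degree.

Δλ = -3.0133 − 130.0285 = -133.0418°.
θ = atan2( sin Δλ · cos φ₂ , cos φ₁ · sin φ₂ − sin φ₁ · cos φ₂ · cos Δλ )
  = atan2(-0.70205, 0.31651) = -65.732° → normalised to [0°, 360°): 294.268°.

294°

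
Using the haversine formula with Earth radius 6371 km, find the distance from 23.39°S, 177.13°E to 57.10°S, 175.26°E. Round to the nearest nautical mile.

2026 nmi

Δλ = 175.26 − 177.13 = -1.87°.
Δφ = -57.10 − -23.39 = -33.71°.
a = sin²(Δφ/2) + cos φ₁ · cos φ₂ · sin²(Δλ/2) = 0.084204.
c = 2·atan2(√a, √(1−a)) = 0.58883 rad → d = 6371·c ≈ 3751.43 km ≈ 2025.61 nmi.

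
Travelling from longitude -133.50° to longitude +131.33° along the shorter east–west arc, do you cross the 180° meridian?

Yes

Naïve |131.33 − -133.50| = 264.83° > 180°, so the shorter arc goes the other way round — across 180°.
Signed shortest Δλ = ((131.33 − -133.50 + 180) mod 360) − 180 = -95.17°.
Going west by 95.17° from -133.50° passes through 180° before reaching +131.33°.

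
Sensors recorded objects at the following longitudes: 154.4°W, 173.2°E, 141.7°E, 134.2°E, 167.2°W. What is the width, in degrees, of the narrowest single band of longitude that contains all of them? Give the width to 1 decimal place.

Sort the longitudes: -167.2°, -154.4°, +134.2°, +141.7°, +173.2°.
Eastward gaps between consecutive values (wrapping around): 12.8°, 288.6°, 7.5°, 31.5°, 19.6°.
Largest gap = 288.6° ⇒ minimal covering band is its complement: 360° − 288.6° = 71.4°.
Band runs from +134.2° eastward to -154.4°, crossing the antimeridian.

71.4°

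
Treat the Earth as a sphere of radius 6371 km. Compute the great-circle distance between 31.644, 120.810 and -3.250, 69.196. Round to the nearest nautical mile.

3610 nmi

Δλ = 69.196 − 120.810 = -51.614°.
Δφ = -3.250 − 31.644 = -34.894°.
a = sin²(Δφ/2) + cos φ₁ · cos φ₂ · sin²(Δλ/2) = 0.250979.
c = 2·atan2(√a, √(1−a)) = 1.04946 rad → d = 6371·c ≈ 6686.09 km ≈ 3610.20 nmi.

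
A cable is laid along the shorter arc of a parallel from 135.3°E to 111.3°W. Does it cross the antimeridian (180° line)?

Naïve |-111.3 − 135.3| = 246.6° > 180°, so the shorter arc goes the other way round — across 180°.
Signed shortest Δλ = ((-111.3 − 135.3 + 180) mod 360) − 180 = 113.4°.
Going east by 113.4° from +135.3° passes through 180° before reaching -111.3°.

Yes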